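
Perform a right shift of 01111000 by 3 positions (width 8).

Original: 01111000 (decimal 120)
Shift right by 3 positions
Drop the 3 low bits; fill with zeros on the left
Result: 00001111 (decimal 15)
Equivalent: 120 >> 3 = 120 ÷ 2^3 = 15



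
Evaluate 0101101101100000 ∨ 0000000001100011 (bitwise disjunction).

OR: 1 when either bit is 1
  0101101101100000
| 0000000001100011
------------------
  0101101101100011
Decimal: 23392 | 99 = 23395



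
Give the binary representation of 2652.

Using repeated division by 2:
2652 ÷ 2 = 1326 remainder 0
1326 ÷ 2 = 663 remainder 0
663 ÷ 2 = 331 remainder 1
331 ÷ 2 = 165 remainder 1
165 ÷ 2 = 82 remainder 1
82 ÷ 2 = 41 remainder 0
41 ÷ 2 = 20 remainder 1
20 ÷ 2 = 10 remainder 0
10 ÷ 2 = 5 remainder 0
5 ÷ 2 = 2 remainder 1
2 ÷ 2 = 1 remainder 0
1 ÷ 2 = 0 remainder 1
Reading remainders bottom to top: 101001011100



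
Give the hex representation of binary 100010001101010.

Group into 4-bit nibbles from right:
  0100 = 4
  0100 = 4
  0110 = 6
  1010 = A
Result: 446A



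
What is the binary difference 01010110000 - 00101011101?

Method 1 - Direct subtraction (column by column from the right: bit − bit − borrow-in; if negative, add 2 and borrow 1 from the next column):
borrow: 01010111110
        01010110000
-       00101011101
-------------------
        00101010011

Method 2 - Add two's complement:
Two's complement of 00101011101: invert → 11010100010, add 1 → 11010100011
  01010110000
+ 11010100011
-------------
 100101010011  (end carry out of the top bit = 1)
Discarding the end carry: 00101010011
Decimal check:
  01010110000 = 512 + 128 + 32 + 16 = 688
  00101011101 = 256 + 64 + 16 + 8 + 4 + 1 = 349
  688 - 349 = 339, and 00101010011 = 256 + 64 + 16 + 2 + 1 = 339 ✓



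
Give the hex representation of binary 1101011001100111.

Group into 4-bit nibbles from right:
  1101 = D
  0110 = 6
  0110 = 6
  0111 = 7
Result: D667



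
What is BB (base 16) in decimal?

Expand by place value (powers of 16):
Digit values: B = 11
BB = 11 × 16^1 + 11 × 16^0
= 11 × 16 + 11 × 1
= 176 + 11
= 187



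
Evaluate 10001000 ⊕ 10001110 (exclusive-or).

XOR: 1 when bits differ
  10001000
^ 10001110
----------
  00000110
Decimal: 136 ^ 142 = 6



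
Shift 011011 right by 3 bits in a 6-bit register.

Original: 011011 (decimal 27)
Shift right by 3 positions
Drop the 3 low bits; fill with zeros on the left
Result: 000011 (decimal 3)
Equivalent: 27 >> 3 = 27 ÷ 2^3 = 3



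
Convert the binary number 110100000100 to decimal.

Sum of powers of 2 for each 1-bit:
2^2 + 2^8 + 2^10 + 2^11
= 4 + 256 + 1024 + 2048
= 3332



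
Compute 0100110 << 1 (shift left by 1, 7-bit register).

Original: 0100110 (decimal 38)
Shift left by 1 position
Append 1 zero on the right
Result: 1001100 (decimal 76)
Equivalent: 38 << 1 = 38 × 2^1 = 76



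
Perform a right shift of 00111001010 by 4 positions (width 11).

Original: 00111001010 (decimal 458)
Shift right by 4 positions
Drop the 4 low bits; fill with zeros on the left
Result: 00000011100 (decimal 28)
Equivalent: 458 >> 4 = 458 ÷ 2^4 = 28



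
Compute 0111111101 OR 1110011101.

OR: 1 when either bit is 1
  0111111101
| 1110011101
------------
  1111111101
Decimal: 509 | 925 = 1021



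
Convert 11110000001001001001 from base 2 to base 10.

Sum of powers of 2 for each 1-bit:
2^0 + 2^3 + 2^6 + 2^9 + 2^16 + 2^17 + 2^18 + 2^19
= 1 + 8 + 64 + 512 + 65536 + 131072 + 262144 + 524288
= 983625



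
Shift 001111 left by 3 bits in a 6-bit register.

Original: 001111 (decimal 15)
Shift left by 3 positions
Append 3 zeros on the right and drop the 3 high bits that overflow the 6-bit width
Result: 111000 (decimal 56)
Equivalent: 15 << 3 = 15 × 2^3 = 120, truncated to 6 bits = 56



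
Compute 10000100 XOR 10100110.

XOR: 1 when bits differ
  10000100
^ 10100110
----------
  00100010
Decimal: 132 ^ 166 = 34



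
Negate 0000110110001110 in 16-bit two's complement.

Original: 0000110110001110
Step 1 - Invert all bits: 1111001001110001
Step 2 - Add 1: 1111001001110010
Verification: 0000110110001110 + 1111001001110010 = 10000000000000000; discarding the end carry (carry out of the top bit) leaves the 16-bit value 0000000000000000, as required for x + (-x)



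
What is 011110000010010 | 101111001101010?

OR: 1 when either bit is 1
  011110000010010
| 101111001101010
-----------------
  111111001111010
Decimal: 15378 | 24170 = 32378



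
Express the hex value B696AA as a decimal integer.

Expand by place value (powers of 16):
Digit values: B = 11, A = 10
B696AA = 11 × 16^5 + 6 × 16^4 + 9 × 16^3 + 6 × 16^2 + 10 × 16^1 + 10 × 16^0
= 11 × 1048576 + 6 × 65536 + 9 × 4096 + 6 × 256 + 10 × 16 + 10 × 1
= 11534336 + 393216 + 36864 + 1536 + 160 + 10
= 11966122



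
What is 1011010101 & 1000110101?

AND: 1 only when both bits are 1
  1011010101
& 1000110101
------------
  1000010101
Decimal: 725 & 565 = 533



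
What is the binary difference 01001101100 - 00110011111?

Method 1 - Direct subtraction (column by column from the right: bit − bit − borrow-in; if negative, add 2 and borrow 1 from the next column):
borrow: 01100111110
        01001101100
-       00110011111
-------------------
        00011001101

Method 2 - Add two's complement:
Two's complement of 00110011111: invert → 11001100000, add 1 → 11001100001
  01001101100
+ 11001100001
-------------
 100011001101  (end carry out of the top bit = 1)
Discarding the end carry: 00011001101
Decimal check:
  01001101100 = 512 + 64 + 32 + 8 + 4 = 620
  00110011111 = 256 + 128 + 16 + 8 + 4 + 2 + 1 = 415
  620 - 415 = 205, and 00011001101 = 128 + 64 + 8 + 4 + 1 = 205 ✓



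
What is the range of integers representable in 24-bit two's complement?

For 24-bit two's complement:
Minimum: -2^23 = -8388608
Maximum: 2^23 - 1 = 8388607



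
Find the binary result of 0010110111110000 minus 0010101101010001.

Method 1 - Direct subtraction (column by column from the right: bit − bit − borrow-in; if negative, add 2 and borrow 1 from the next column):
borrow: 0000010000111110
        0010110111110000
-       0010101101010001
------------------------
        0000001010011111

Method 2 - Add two's complement:
Two's complement of 0010101101010001: invert → 1101010010101110, add 1 → 1101010010101111
  0010110111110000
+ 1101010010101111
------------------
 10000001010011111  (end carry out of the top bit = 1)
Discarding the end carry: 0000001010011111
Decimal check:
  0010110111110000 = 8192 + 2048 + 1024 + 256 + 128 + 64 + 32 + 16 = 11760
  0010101101010001 = 8192 + 2048 + 512 + 256 + 64 + 16 + 1 = 11089
  11760 - 11089 = 671, and 0000001010011111 = 512 + 128 + 16 + 8 + 4 + 2 + 1 = 671 ✓



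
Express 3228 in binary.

Using repeated division by 2:
3228 ÷ 2 = 1614 remainder 0
1614 ÷ 2 = 807 remainder 0
807 ÷ 2 = 403 remainder 1
403 ÷ 2 = 201 remainder 1
201 ÷ 2 = 100 remainder 1
100 ÷ 2 = 50 remainder 0
50 ÷ 2 = 25 remainder 0
25 ÷ 2 = 12 remainder 1
12 ÷ 2 = 6 remainder 0
6 ÷ 2 = 3 remainder 0
3 ÷ 2 = 1 remainder 1
1 ÷ 2 = 0 remainder 1
Reading remainders bottom to top: 110010011100



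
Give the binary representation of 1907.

Using repeated division by 2:
1907 ÷ 2 = 953 remainder 1
953 ÷ 2 = 476 remainder 1
476 ÷ 2 = 238 remainder 0
238 ÷ 2 = 119 remainder 0
119 ÷ 2 = 59 remainder 1
59 ÷ 2 = 29 remainder 1
29 ÷ 2 = 14 remainder 1
14 ÷ 2 = 7 remainder 0
7 ÷ 2 = 3 remainder 1
3 ÷ 2 = 1 remainder 1
1 ÷ 2 = 0 remainder 1
Reading remainders bottom to top: 11101110011



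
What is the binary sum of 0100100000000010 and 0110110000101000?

Add column by column from the right: bit + bit + carry-in; write the sum mod 2, carry 1 when the sum is 2 or 3.
carry:  1001000000000000
        0100100000000010
+       0110110000101000
------------------------
       01011010000101010
(the carry out of the leftmost column, 0, becomes the leading bit)
Decimal check:
  0100100000000010 = 16384 + 2048 + 2 = 18434
  0110110000101000 = 16384 + 8192 + 2048 + 1024 + 32 + 8 = 27688
  18434 + 27688 = 46122, and 01011010000101010 = 32768 + 8192 + 4096 + 1024 + 32 + 8 + 2 = 46122 ✓



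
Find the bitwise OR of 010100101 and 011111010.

OR: 1 when either bit is 1
  010100101
| 011111010
-----------
  011111111
Decimal: 165 | 250 = 255



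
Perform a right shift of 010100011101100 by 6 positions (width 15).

Original: 010100011101100 (decimal 10476)
Shift right by 6 positions
Drop the 6 low bits; fill with zeros on the left
Result: 000000010100011 (decimal 163)
Equivalent: 10476 >> 6 = 10476 ÷ 2^6 = 163



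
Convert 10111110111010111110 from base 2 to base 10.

Sum of powers of 2 for each 1-bit:
2^1 + 2^2 + 2^3 + 2^4 + 2^5 + 2^7 + 2^9 + 2^10 + 2^11 + 2^13 + 2^14 + 2^15 + 2^16 + 2^17 + 2^19
= 2 + 4 + 8 + 16 + 32 + 128 + 512 + 1024 + 2048 + 8192 + 16384 + 32768 + 65536 + 131072 + 524288
= 782014



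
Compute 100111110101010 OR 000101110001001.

OR: 1 when either bit is 1
  100111110101010
| 000101110001001
-----------------
  100111110101011
Decimal: 20394 | 2953 = 20395



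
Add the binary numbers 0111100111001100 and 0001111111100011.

Add column by column from the right: bit + bit + carry-in; write the sum mod 2, carry 1 when the sum is 2 or 3.
carry:  1111111110000000
        0111100111001100
+       0001111111100011
------------------------
       01001100110101111
(the carry out of the leftmost column, 0, becomes the leading bit)
Decimal check:
  0111100111001100 = 16384 + 8192 + 4096 + 2048 + 256 + 128 + 64 + 8 + 4 = 31180
  0001111111100011 = 4096 + 2048 + 1024 + 512 + 256 + 128 + 64 + 32 + 2 + 1 = 8163
  31180 + 8163 = 39343, and 01001100110101111 = 32768 + 4096 + 2048 + 256 + 128 + 32 + 8 + 4 + 2 + 1 = 39343 ✓



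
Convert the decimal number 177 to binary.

Using repeated division by 2:
177 ÷ 2 = 88 remainder 1
88 ÷ 2 = 44 remainder 0
44 ÷ 2 = 22 remainder 0
22 ÷ 2 = 11 remainder 0
11 ÷ 2 = 5 remainder 1
5 ÷ 2 = 2 remainder 1
2 ÷ 2 = 1 remainder 0
1 ÷ 2 = 0 remainder 1
Reading remainders bottom to top: 10110001



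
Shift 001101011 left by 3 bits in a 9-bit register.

Original: 001101011 (decimal 107)
Shift left by 3 positions
Append 3 zeros on the right and drop the 3 high bits that overflow the 9-bit width
Result: 101011000 (decimal 344)
Equivalent: 107 << 3 = 107 × 2^3 = 856, truncated to 9 bits = 344



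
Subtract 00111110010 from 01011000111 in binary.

Method 1 - Direct subtraction (column by column from the right: bit − bit − borrow-in; if negative, add 2 and borrow 1 from the next column):
borrow: 01111100000
        01011000111
-       00111110010
-------------------
        00011010101

Method 2 - Add two's complement:
Two's complement of 00111110010: invert → 11000001101, add 1 → 11000001110
  01011000111
+ 11000001110
-------------
 100011010101  (end carry out of the top bit = 1)
Discarding the end carry: 00011010101
Decimal check:
  01011000111 = 512 + 128 + 64 + 4 + 2 + 1 = 711
  00111110010 = 256 + 128 + 64 + 32 + 16 + 2 = 498
  711 - 498 = 213, and 00011010101 = 128 + 64 + 16 + 4 + 1 = 213 ✓



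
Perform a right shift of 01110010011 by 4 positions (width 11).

Original: 01110010011 (decimal 915)
Shift right by 4 positions
Drop the 4 low bits; fill with zeros on the left
Result: 00000111001 (decimal 57)
Equivalent: 915 >> 4 = 915 ÷ 2^4 = 57



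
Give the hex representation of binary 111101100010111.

Group into 4-bit nibbles from right:
  0111 = 7
  1011 = B
  0001 = 1
  0111 = 7
Result: 7B17



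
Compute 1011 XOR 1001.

XOR: 1 when bits differ
  1011
^ 1001
------
  0010
Decimal: 11 ^ 9 = 2



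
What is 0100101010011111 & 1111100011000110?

AND: 1 only when both bits are 1
  0100101010011111
& 1111100011000110
------------------
  0100100010000110
Decimal: 19103 & 63686 = 18566



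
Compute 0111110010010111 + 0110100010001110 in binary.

Add column by column from the right: bit + bit + carry-in; write the sum mod 2, carry 1 when the sum is 2 or 3.
carry:  1111000100111100
        0111110010010111
+       0110100010001110
------------------------
       01110010100100101
(the carry out of the leftmost column, 0, becomes the leading bit)
Decimal check:
  0111110010010111 = 16384 + 8192 + 4096 + 2048 + 1024 + 128 + 16 + 4 + 2 + 1 = 31895
  0110100010001110 = 16384 + 8192 + 2048 + 128 + 8 + 4 + 2 = 26766
  31895 + 26766 = 58661, and 01110010100100101 = 32768 + 16384 + 8192 + 1024 + 256 + 32 + 4 + 1 = 58661 ✓



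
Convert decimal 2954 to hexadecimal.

Using repeated division by 16 (digits 10–15 are A–F):
2954 ÷ 16 = 184 remainder 10 (A)
184 ÷ 16 = 11 remainder 8
11 ÷ 16 = 0 remainder 11 (B)
Reading remainders bottom to top: B8A



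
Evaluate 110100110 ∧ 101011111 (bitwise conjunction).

AND: 1 only when both bits are 1
  110100110
& 101011111
-----------
  100000110
Decimal: 422 & 351 = 262



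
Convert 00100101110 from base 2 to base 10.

Sum of powers of 2 for each 1-bit:
2^1 + 2^2 + 2^3 + 2^5 + 2^8
= 2 + 4 + 8 + 32 + 256
= 302



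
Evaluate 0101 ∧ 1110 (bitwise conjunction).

AND: 1 only when both bits are 1
  0101
& 1110
------
  0100
Decimal: 5 & 14 = 4



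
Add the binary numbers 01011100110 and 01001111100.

Add column by column from the right: bit + bit + carry-in; write the sum mod 2, carry 1 when the sum is 2 or 3.
carry:  10111111000
        01011100110
+       01001111100
-------------------
       010101100010
(the carry out of the leftmost column, 0, becomes the leading bit)
Decimal check:
  01011100110 = 512 + 128 + 64 + 32 + 4 + 2 = 742
  01001111100 = 512 + 64 + 32 + 16 + 8 + 4 = 636
  742 + 636 = 1378, and 010101100010 = 1024 + 256 + 64 + 32 + 2 = 1378 ✓



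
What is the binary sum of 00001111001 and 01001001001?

Add column by column from the right: bit + bit + carry-in; write the sum mod 2, carry 1 when the sum is 2 or 3.
carry:  00011110010
        00001111001
+       01001001001
-------------------
       001011000010
(the carry out of the leftmost column, 0, becomes the leading bit)
Decimal check:
  00001111001 = 64 + 32 + 16 + 8 + 1 = 121
  01001001001 = 512 + 64 + 8 + 1 = 585
  121 + 585 = 706, and 001011000010 = 512 + 128 + 64 + 2 = 706 ✓



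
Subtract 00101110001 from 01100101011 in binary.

Method 1 - Direct subtraction (column by column from the right: bit − bit − borrow-in; if negative, add 2 and borrow 1 from the next column):
borrow: 01111100000
        01100101011
-       00101110001
-------------------
        00110111010

Method 2 - Add two's complement:
Two's complement of 00101110001: invert → 11010001110, add 1 → 11010001111
  01100101011
+ 11010001111
-------------
 100110111010  (end carry out of the top bit = 1)
Discarding the end carry: 00110111010
Decimal check:
  01100101011 = 512 + 256 + 32 + 8 + 2 + 1 = 811
  00101110001 = 256 + 64 + 32 + 16 + 1 = 369
  811 - 369 = 442, and 00110111010 = 256 + 128 + 32 + 16 + 8 + 2 = 442 ✓



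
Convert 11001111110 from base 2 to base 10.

Sum of powers of 2 for each 1-bit:
2^1 + 2^2 + 2^3 + 2^4 + 2^5 + 2^6 + 2^9 + 2^10
= 2 + 4 + 8 + 16 + 32 + 64 + 512 + 1024
= 1662



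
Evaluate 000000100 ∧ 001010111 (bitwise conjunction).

AND: 1 only when both bits are 1
  000000100
& 001010111
-----------
  000000100
Decimal: 4 & 87 = 4



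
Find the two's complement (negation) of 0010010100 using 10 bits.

Original: 0010010100
Step 1 - Invert all bits: 1101101011
Step 2 - Add 1: 1101101100
Verification: 0010010100 + 1101101100 = 10000000000; discarding the end carry (carry out of the top bit) leaves the 10-bit value 0000000000, as required for x + (-x)



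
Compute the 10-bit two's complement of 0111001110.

Original: 0111001110
Step 1 - Invert all bits: 1000110001
Step 2 - Add 1: 1000110010
Verification: 0111001110 + 1000110010 = 10000000000; discarding the end carry (carry out of the top bit) leaves the 10-bit value 0000000000, as required for x + (-x)



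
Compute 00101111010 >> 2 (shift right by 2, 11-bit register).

Original: 00101111010 (decimal 378)
Shift right by 2 positions
Drop the 2 low bits; fill with zeros on the left
Result: 00001011110 (decimal 94)
Equivalent: 378 >> 2 = 378 ÷ 2^2 = 94



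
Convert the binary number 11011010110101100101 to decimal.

Sum of powers of 2 for each 1-bit:
2^0 + 2^2 + 2^5 + 2^6 + 2^8 + 2^10 + 2^11 + 2^13 + 2^15 + 2^16 + 2^18 + 2^19
= 1 + 4 + 32 + 64 + 256 + 1024 + 2048 + 8192 + 32768 + 65536 + 262144 + 524288
= 896357



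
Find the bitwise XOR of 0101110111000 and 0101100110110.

XOR: 1 when bits differ
  0101110111000
^ 0101100110110
---------------
  0000010001110
Decimal: 3000 ^ 2870 = 142



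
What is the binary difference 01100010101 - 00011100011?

Method 1 - Direct subtraction (column by column from the right: bit − bit − borrow-in; if negative, add 2 and borrow 1 from the next column):
borrow: 00111000100
        01100010101
-       00011100011
-------------------
        01000110010

Method 2 - Add two's complement:
Two's complement of 00011100011: invert → 11100011100, add 1 → 11100011101
  01100010101
+ 11100011101
-------------
 101000110010  (end carry out of the top bit = 1)
Discarding the end carry: 01000110010
Decimal check:
  01100010101 = 512 + 256 + 16 + 4 + 1 = 789
  00011100011 = 128 + 64 + 32 + 2 + 1 = 227
  789 - 227 = 562, and 01000110010 = 512 + 32 + 16 + 2 = 562 ✓



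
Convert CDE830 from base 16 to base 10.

Expand by place value (powers of 16):
Digit values: C = 12, D = 13, E = 14
CDE830 = 12 × 16^5 + 13 × 16^4 + 14 × 16^3 + 8 × 16^2 + 3 × 16^1 + 0 × 16^0
= 12 × 1048576 + 13 × 65536 + 14 × 4096 + 8 × 256 + 3 × 16 + 0 × 1
= 12582912 + 851968 + 57344 + 2048 + 48 + 0
= 13494320



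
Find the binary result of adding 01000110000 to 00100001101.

Add column by column from the right: bit + bit + carry-in; write the sum mod 2, carry 1 when the sum is 2 or 3.
carry:  00000000000
        01000110000
+       00100001101
-------------------
       001100111101
(the carry out of the leftmost column, 0, becomes the leading bit)
Decimal check:
  01000110000 = 512 + 32 + 16 = 560
  00100001101 = 256 + 8 + 4 + 1 = 269
  560 + 269 = 829, and 001100111101 = 512 + 256 + 32 + 16 + 8 + 4 + 1 = 829 ✓



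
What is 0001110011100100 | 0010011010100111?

OR: 1 when either bit is 1
  0001110011100100
| 0010011010100111
------------------
  0011111011100111
Decimal: 7396 | 9895 = 16103



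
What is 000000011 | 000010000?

OR: 1 when either bit is 1
  000000011
| 000010000
-----------
  000010011
Decimal: 3 | 16 = 19



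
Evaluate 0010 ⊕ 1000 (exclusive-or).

XOR: 1 when bits differ
  0010
^ 1000
------
  1010
Decimal: 2 ^ 8 = 10



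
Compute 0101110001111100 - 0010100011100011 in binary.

Method 1 - Direct subtraction (column by column from the right: bit − bit − borrow-in; if negative, add 2 and borrow 1 from the next column):
borrow: 0100011100000110
        0101110001111100
-       0010100011100011
------------------------
        0011001110011001

Method 2 - Add two's complement:
Two's complement of 0010100011100011: invert → 1101011100011100, add 1 → 1101011100011101
  0101110001111100
+ 1101011100011101
------------------
 10011001110011001  (end carry out of the top bit = 1)
Discarding the end carry: 0011001110011001
Decimal check:
  0101110001111100 = 16384 + 4096 + 2048 + 1024 + 64 + 32 + 16 + 8 + 4 = 23676
  0010100011100011 = 8192 + 2048 + 128 + 64 + 32 + 2 + 1 = 10467
  23676 - 10467 = 13209, and 0011001110011001 = 8192 + 4096 + 512 + 256 + 128 + 16 + 8 + 1 = 13209 ✓



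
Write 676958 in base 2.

Using repeated division by 2:
676958 ÷ 2 = 338479 remainder 0
338479 ÷ 2 = 169239 remainder 1
169239 ÷ 2 = 84619 remainder 1
84619 ÷ 2 = 42309 remainder 1
42309 ÷ 2 = 21154 remainder 1
21154 ÷ 2 = 10577 remainder 0
10577 ÷ 2 = 5288 remainder 1
5288 ÷ 2 = 2644 remainder 0
2644 ÷ 2 = 1322 remainder 0
1322 ÷ 2 = 661 remainder 0
661 ÷ 2 = 330 remainder 1
330 ÷ 2 = 165 remainder 0
165 ÷ 2 = 82 remainder 1
82 ÷ 2 = 41 remainder 0
41 ÷ 2 = 20 remainder 1
20 ÷ 2 = 10 remainder 0
10 ÷ 2 = 5 remainder 0
5 ÷ 2 = 2 remainder 1
2 ÷ 2 = 1 remainder 0
1 ÷ 2 = 0 remainder 1
Reading remainders bottom to top: 10100101010001011110



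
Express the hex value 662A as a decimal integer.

Expand by place value (powers of 16):
Digit values: A = 10
662A = 6 × 16^3 + 6 × 16^2 + 2 × 16^1 + 10 × 16^0
= 6 × 4096 + 6 × 256 + 2 × 16 + 10 × 1
= 24576 + 1536 + 32 + 10
= 26154



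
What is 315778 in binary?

Using repeated division by 2:
315778 ÷ 2 = 157889 remainder 0
157889 ÷ 2 = 78944 remainder 1
78944 ÷ 2 = 39472 remainder 0
39472 ÷ 2 = 19736 remainder 0
19736 ÷ 2 = 9868 remainder 0
9868 ÷ 2 = 4934 remainder 0
4934 ÷ 2 = 2467 remainder 0
2467 ÷ 2 = 1233 remainder 1
1233 ÷ 2 = 616 remainder 1
616 ÷ 2 = 308 remainder 0
308 ÷ 2 = 154 remainder 0
154 ÷ 2 = 77 remainder 0
77 ÷ 2 = 38 remainder 1
38 ÷ 2 = 19 remainder 0
19 ÷ 2 = 9 remainder 1
9 ÷ 2 = 4 remainder 1
4 ÷ 2 = 2 remainder 0
2 ÷ 2 = 1 remainder 0
1 ÷ 2 = 0 remainder 1
Reading remainders bottom to top: 1001101000110000010



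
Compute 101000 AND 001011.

AND: 1 only when both bits are 1
  101000
& 001011
--------
  001000
Decimal: 40 & 11 = 8



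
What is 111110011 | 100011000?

OR: 1 when either bit is 1
  111110011
| 100011000
-----------
  111111011
Decimal: 499 | 280 = 507



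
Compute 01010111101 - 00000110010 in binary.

Method 1 - Direct subtraction (column by column from the right: bit − bit − borrow-in; if negative, add 2 and borrow 1 from the next column):
borrow: 00000000100
        01010111101
-       00000110010
-------------------
        01010001011

Method 2 - Add two's complement:
Two's complement of 00000110010: invert → 11111001101, add 1 → 11111001110
  01010111101
+ 11111001110
-------------
 101010001011  (end carry out of the top bit = 1)
Discarding the end carry: 01010001011
Decimal check:
  01010111101 = 512 + 128 + 32 + 16 + 8 + 4 + 1 = 701
  00000110010 = 32 + 16 + 2 = 50
  701 - 50 = 651, and 01010001011 = 512 + 128 + 8 + 2 + 1 = 651 ✓



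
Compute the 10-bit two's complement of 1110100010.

Original (sign bit 1, negative): 1110100010
Step 1 - Invert all bits: 0001011101
Step 2 - Add 1: 0001011110
Verification: 1110100010 + 0001011110 = 10000000000; discarding the end carry (carry out of the top bit) leaves the 10-bit value 0000000000, as required for x + (-x)



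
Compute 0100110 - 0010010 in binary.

Method 1 - Direct subtraction (column by column from the right: bit − bit − borrow-in; if negative, add 2 and borrow 1 from the next column):
borrow: 0100000
        0100110
-       0010010
---------------
        0010100

Method 2 - Add two's complement:
Two's complement of 0010010: invert → 1101101, add 1 → 1101110
  0100110
+ 1101110
---------
 10010100  (end carry out of the top bit = 1)
Discarding the end carry: 0010100
Decimal check:
  0100110 = 32 + 4 + 2 = 38
  0010010 = 16 + 2 = 18
  38 - 18 = 20, and 0010100 = 16 + 4 = 20 ✓



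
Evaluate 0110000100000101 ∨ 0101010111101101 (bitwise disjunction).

OR: 1 when either bit is 1
  0110000100000101
| 0101010111101101
------------------
  0111010111101101
Decimal: 24837 | 21997 = 30189



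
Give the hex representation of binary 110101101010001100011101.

Group into 4-bit nibbles from right:
  1101 = D
  0110 = 6
  1010 = A
  0011 = 3
  0001 = 1
  1101 = D
Result: D6A31D



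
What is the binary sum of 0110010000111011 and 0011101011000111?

Add column by column from the right: bit + bit + carry-in; write the sum mod 2, carry 1 when the sum is 2 or 3.
carry:  1100000111111110
        0110010000111011
+       0011101011000111
------------------------
       01001111100000010
(the carry out of the leftmost column, 0, becomes the leading bit)
Decimal check:
  0110010000111011 = 16384 + 8192 + 1024 + 32 + 16 + 8 + 2 + 1 = 25659
  0011101011000111 = 8192 + 4096 + 2048 + 512 + 128 + 64 + 4 + 2 + 1 = 15047
  25659 + 15047 = 40706, and 01001111100000010 = 32768 + 4096 + 2048 + 1024 + 512 + 256 + 2 = 40706 ✓



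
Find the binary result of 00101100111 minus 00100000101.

Method 1 - Direct subtraction (column by column from the right: bit − bit − borrow-in; if negative, add 2 and borrow 1 from the next column):
borrow: 00000000000
        00101100111
-       00100000101
-------------------
        00001100010

Method 2 - Add two's complement:
Two's complement of 00100000101: invert → 11011111010, add 1 → 11011111011
  00101100111
+ 11011111011
-------------
 100001100010  (end carry out of the top bit = 1)
Discarding the end carry: 00001100010
Decimal check:
  00101100111 = 256 + 64 + 32 + 4 + 2 + 1 = 359
  00100000101 = 256 + 4 + 1 = 261
  359 - 261 = 98, and 00001100010 = 64 + 32 + 2 = 98 ✓



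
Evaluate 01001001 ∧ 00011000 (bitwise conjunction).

AND: 1 only when both bits are 1
  01001001
& 00011000
----------
  00001000
Decimal: 73 & 24 = 8



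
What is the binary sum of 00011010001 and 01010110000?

Add column by column from the right: bit + bit + carry-in; write the sum mod 2, carry 1 when the sum is 2 or 3.
carry:  00111100000
        00011010001
+       01010110000
-------------------
       001110000001
(the carry out of the leftmost column, 0, becomes the leading bit)
Decimal check:
  00011010001 = 128 + 64 + 16 + 1 = 209
  01010110000 = 512 + 128 + 32 + 16 = 688
  209 + 688 = 897, and 001110000001 = 512 + 256 + 128 + 1 = 897 ✓



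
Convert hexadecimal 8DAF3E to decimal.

Expand by place value (powers of 16):
Digit values: D = 13, A = 10, F = 15, E = 14
8DAF3E = 8 × 16^5 + 13 × 16^4 + 10 × 16^3 + 15 × 16^2 + 3 × 16^1 + 14 × 16^0
= 8 × 1048576 + 13 × 65536 + 10 × 4096 + 15 × 256 + 3 × 16 + 14 × 1
= 8388608 + 851968 + 40960 + 3840 + 48 + 14
= 9285438



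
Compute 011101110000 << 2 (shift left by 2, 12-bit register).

Original: 011101110000 (decimal 1904)
Shift left by 2 positions
Append 2 zeros on the right and drop the 2 high bits that overflow the 12-bit width
Result: 110111000000 (decimal 3520)
Equivalent: 1904 << 2 = 1904 × 2^2 = 7616, truncated to 12 bits = 3520



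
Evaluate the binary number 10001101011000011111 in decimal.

Sum of powers of 2 for each 1-bit:
2^0 + 2^1 + 2^2 + 2^3 + 2^4 + 2^9 + 2^10 + 2^12 + 2^14 + 2^15 + 2^19
= 1 + 2 + 4 + 8 + 16 + 512 + 1024 + 4096 + 16384 + 32768 + 524288
= 579103



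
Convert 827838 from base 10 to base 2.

Using repeated division by 2:
827838 ÷ 2 = 413919 remainder 0
413919 ÷ 2 = 206959 remainder 1
206959 ÷ 2 = 103479 remainder 1
103479 ÷ 2 = 51739 remainder 1
51739 ÷ 2 = 25869 remainder 1
25869 ÷ 2 = 12934 remainder 1
12934 ÷ 2 = 6467 remainder 0
6467 ÷ 2 = 3233 remainder 1
3233 ÷ 2 = 1616 remainder 1
1616 ÷ 2 = 808 remainder 0
808 ÷ 2 = 404 remainder 0
404 ÷ 2 = 202 remainder 0
202 ÷ 2 = 101 remainder 0
101 ÷ 2 = 50 remainder 1
50 ÷ 2 = 25 remainder 0
25 ÷ 2 = 12 remainder 1
12 ÷ 2 = 6 remainder 0
6 ÷ 2 = 3 remainder 0
3 ÷ 2 = 1 remainder 1
1 ÷ 2 = 0 remainder 1
Reading remainders bottom to top: 11001010000110111110



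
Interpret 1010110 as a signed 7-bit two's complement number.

Binary: 1010110
Sign bit: 1 (negative)
Invert: 0101001
Add 1:  0101010
Magnitude: 0101010 = 32 + 8 + 2 = 42
Value: -42



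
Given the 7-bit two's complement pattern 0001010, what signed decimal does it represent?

Binary: 0001010
Sign bit: 0 (non-negative)
Read directly as an unsigned value:
0001010 = 8 + 2 = 10
Value: 10



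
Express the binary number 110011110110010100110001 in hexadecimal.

Group into 4-bit nibbles from right:
  1100 = C
  1111 = F
  0110 = 6
  0101 = 5
  0011 = 3
  0001 = 1
Result: CF6531



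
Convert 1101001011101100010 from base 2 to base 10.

Sum of powers of 2 for each 1-bit:
2^1 + 2^5 + 2^6 + 2^8 + 2^9 + 2^10 + 2^12 + 2^15 + 2^17 + 2^18
= 2 + 32 + 64 + 256 + 512 + 1024 + 4096 + 32768 + 131072 + 262144
= 431970



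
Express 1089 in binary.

Using repeated division by 2:
1089 ÷ 2 = 544 remainder 1
544 ÷ 2 = 272 remainder 0
272 ÷ 2 = 136 remainder 0
136 ÷ 2 = 68 remainder 0
68 ÷ 2 = 34 remainder 0
34 ÷ 2 = 17 remainder 0
17 ÷ 2 = 8 remainder 1
8 ÷ 2 = 4 remainder 0
4 ÷ 2 = 2 remainder 0
2 ÷ 2 = 1 remainder 0
1 ÷ 2 = 0 remainder 1
Reading remainders bottom to top: 10001000001



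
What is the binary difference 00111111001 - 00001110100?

Method 1 - Direct subtraction (column by column from the right: bit − bit − borrow-in; if negative, add 2 and borrow 1 from the next column):
borrow: 00000001000
        00111111001
-       00001110100
-------------------
        00110000101

Method 2 - Add two's complement:
Two's complement of 00001110100: invert → 11110001011, add 1 → 11110001100
  00111111001
+ 11110001100
-------------
 100110000101  (end carry out of the top bit = 1)
Discarding the end carry: 00110000101
Decimal check:
  00111111001 = 256 + 128 + 64 + 32 + 16 + 8 + 1 = 505
  00001110100 = 64 + 32 + 16 + 4 = 116
  505 - 116 = 389, and 00110000101 = 256 + 128 + 4 + 1 = 389 ✓



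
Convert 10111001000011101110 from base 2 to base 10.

Sum of powers of 2 for each 1-bit:
2^1 + 2^2 + 2^3 + 2^5 + 2^6 + 2^7 + 2^12 + 2^15 + 2^16 + 2^17 + 2^19
= 2 + 4 + 8 + 32 + 64 + 128 + 4096 + 32768 + 65536 + 131072 + 524288
= 757998



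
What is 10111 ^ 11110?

XOR: 1 when bits differ
  10111
^ 11110
-------
  01001
Decimal: 23 ^ 30 = 9



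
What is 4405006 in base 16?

Using repeated division by 16 (digits 10–15 are A–F):
4405006 ÷ 16 = 275312 remainder 14 (E)
275312 ÷ 16 = 17207 remainder 0
17207 ÷ 16 = 1075 remainder 7
1075 ÷ 16 = 67 remainder 3
67 ÷ 16 = 4 remainder 3
4 ÷ 16 = 0 remainder 4
Reading remainders bottom to top: 43370E



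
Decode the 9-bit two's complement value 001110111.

Binary: 001110111
Sign bit: 0 (non-negative)
Read directly as an unsigned value:
001110111 = 64 + 32 + 16 + 4 + 2 + 1 = 119
Value: 119



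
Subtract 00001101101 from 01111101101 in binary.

Method 1 - Direct subtraction (column by column from the right: bit − bit − borrow-in; if negative, add 2 and borrow 1 from the next column):
borrow: 00000000000
        01111101101
-       00001101101
-------------------
        01110000000

Method 2 - Add two's complement:
Two's complement of 00001101101: invert → 11110010010, add 1 → 11110010011
  01111101101
+ 11110010011
-------------
 101110000000  (end carry out of the top bit = 1)
Discarding the end carry: 01110000000
Decimal check:
  01111101101 = 512 + 256 + 128 + 64 + 32 + 8 + 4 + 1 = 1005
  00001101101 = 64 + 32 + 8 + 4 + 1 = 109
  1005 - 109 = 896, and 01110000000 = 512 + 256 + 128 = 896 ✓



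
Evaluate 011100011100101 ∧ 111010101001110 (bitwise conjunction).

AND: 1 only when both bits are 1
  011100011100101
& 111010101001110
-----------------
  011000001000100
Decimal: 14565 & 30030 = 12356



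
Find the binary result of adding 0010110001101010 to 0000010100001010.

Add column by column from the right: bit + bit + carry-in; write the sum mod 2, carry 1 when the sum is 2 or 3.
carry:  0001100000010100
        0010110001101010
+       0000010100001010
------------------------
       00011000101110100
(the carry out of the leftmost column, 0, becomes the leading bit)
Decimal check:
  0010110001101010 = 8192 + 2048 + 1024 + 64 + 32 + 8 + 2 = 11370
  0000010100001010 = 1024 + 256 + 8 + 2 = 1290
  11370 + 1290 = 12660, and 00011000101110100 = 8192 + 4096 + 256 + 64 + 32 + 16 + 4 = 12660 ✓



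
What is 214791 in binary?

Using repeated division by 2:
214791 ÷ 2 = 107395 remainder 1
107395 ÷ 2 = 53697 remainder 1
53697 ÷ 2 = 26848 remainder 1
26848 ÷ 2 = 13424 remainder 0
13424 ÷ 2 = 6712 remainder 0
6712 ÷ 2 = 3356 remainder 0
3356 ÷ 2 = 1678 remainder 0
1678 ÷ 2 = 839 remainder 0
839 ÷ 2 = 419 remainder 1
419 ÷ 2 = 209 remainder 1
209 ÷ 2 = 104 remainder 1
104 ÷ 2 = 52 remainder 0
52 ÷ 2 = 26 remainder 0
26 ÷ 2 = 13 remainder 0
13 ÷ 2 = 6 remainder 1
6 ÷ 2 = 3 remainder 0
3 ÷ 2 = 1 remainder 1
1 ÷ 2 = 0 remainder 1
Reading remainders bottom to top: 110100011100000111



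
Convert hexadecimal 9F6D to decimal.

Expand by place value (powers of 16):
Digit values: F = 15, D = 13
9F6D = 9 × 16^3 + 15 × 16^2 + 6 × 16^1 + 13 × 16^0
= 9 × 4096 + 15 × 256 + 6 × 16 + 13 × 1
= 36864 + 3840 + 96 + 13
= 40813



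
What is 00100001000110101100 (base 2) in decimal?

Sum of powers of 2 for each 1-bit:
2^2 + 2^3 + 2^5 + 2^7 + 2^8 + 2^12 + 2^17
= 4 + 8 + 32 + 128 + 256 + 4096 + 131072
= 135596



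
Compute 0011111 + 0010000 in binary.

Add column by column from the right: bit + bit + carry-in; write the sum mod 2, carry 1 when the sum is 2 or 3.
carry:  0100000
        0011111
+       0010000
---------------
       00101111
(the carry out of the leftmost column, 0, becomes the leading bit)
Decimal check:
  0011111 = 16 + 8 + 4 + 2 + 1 = 31
  0010000 = 16
  31 + 16 = 47, and 00101111 = 32 + 8 + 4 + 2 + 1 = 47 ✓



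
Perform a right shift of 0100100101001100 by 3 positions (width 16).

Original: 0100100101001100 (decimal 18764)
Shift right by 3 positions
Drop the 3 low bits; fill with zeros on the left
Result: 0000100100101001 (decimal 2345)
Equivalent: 18764 >> 3 = 18764 ÷ 2^3 = 2345



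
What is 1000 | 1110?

OR: 1 when either bit is 1
  1000
| 1110
------
  1110
Decimal: 8 | 14 = 14



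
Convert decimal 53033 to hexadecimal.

Using repeated division by 16 (digits 10–15 are A–F):
53033 ÷ 16 = 3314 remainder 9
3314 ÷ 16 = 207 remainder 2
207 ÷ 16 = 12 remainder 15 (F)
12 ÷ 16 = 0 remainder 12 (C)
Reading remainders bottom to top: CF29



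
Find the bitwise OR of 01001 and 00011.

OR: 1 when either bit is 1
  01001
| 00011
-------
  01011
Decimal: 9 | 3 = 11



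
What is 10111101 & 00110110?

AND: 1 only when both bits are 1
  10111101
& 00110110
----------
  00110100
Decimal: 189 & 54 = 52



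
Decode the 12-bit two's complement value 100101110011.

Binary: 100101110011
Sign bit: 1 (negative)
Invert: 011010001100
Add 1:  011010001101
Magnitude: 011010001101 = 1024 + 512 + 128 + 8 + 4 + 1 = 1677
Value: -1677



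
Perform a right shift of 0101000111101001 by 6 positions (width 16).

Original: 0101000111101001 (decimal 20969)
Shift right by 6 positions
Drop the 6 low bits; fill with zeros on the left
Result: 0000000101000111 (decimal 327)
Equivalent: 20969 >> 6 = 20969 ÷ 2^6 = 327



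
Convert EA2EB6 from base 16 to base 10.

Expand by place value (powers of 16):
Digit values: E = 14, A = 10, B = 11
EA2EB6 = 14 × 16^5 + 10 × 16^4 + 2 × 16^3 + 14 × 16^2 + 11 × 16^1 + 6 × 16^0
= 14 × 1048576 + 10 × 65536 + 2 × 4096 + 14 × 256 + 11 × 16 + 6 × 1
= 14680064 + 655360 + 8192 + 3584 + 176 + 6
= 15347382



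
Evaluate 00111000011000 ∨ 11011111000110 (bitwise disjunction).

OR: 1 when either bit is 1
  00111000011000
| 11011111000110
----------------
  11111111011110
Decimal: 3608 | 14278 = 16350



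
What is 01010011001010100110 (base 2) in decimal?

Sum of powers of 2 for each 1-bit:
2^1 + 2^2 + 2^5 + 2^7 + 2^9 + 2^12 + 2^13 + 2^16 + 2^18
= 2 + 4 + 32 + 128 + 512 + 4096 + 8192 + 65536 + 262144
= 340646



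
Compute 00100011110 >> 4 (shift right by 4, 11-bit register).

Original: 00100011110 (decimal 286)
Shift right by 4 positions
Drop the 4 low bits; fill with zeros on the left
Result: 00000010001 (decimal 17)
Equivalent: 286 >> 4 = 286 ÷ 2^4 = 17



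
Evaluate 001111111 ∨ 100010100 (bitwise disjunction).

OR: 1 when either bit is 1
  001111111
| 100010100
-----------
  101111111
Decimal: 127 | 276 = 383



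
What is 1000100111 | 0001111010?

OR: 1 when either bit is 1
  1000100111
| 0001111010
------------
  1001111111
Decimal: 551 | 122 = 639



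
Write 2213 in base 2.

Using repeated division by 2:
2213 ÷ 2 = 1106 remainder 1
1106 ÷ 2 = 553 remainder 0
553 ÷ 2 = 276 remainder 1
276 ÷ 2 = 138 remainder 0
138 ÷ 2 = 69 remainder 0
69 ÷ 2 = 34 remainder 1
34 ÷ 2 = 17 remainder 0
17 ÷ 2 = 8 remainder 1
8 ÷ 2 = 4 remainder 0
4 ÷ 2 = 2 remainder 0
2 ÷ 2 = 1 remainder 0
1 ÷ 2 = 0 remainder 1
Reading remainders bottom to top: 100010100101



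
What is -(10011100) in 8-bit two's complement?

Original (sign bit 1, negative): 10011100
Step 1 - Invert all bits: 01100011
Step 2 - Add 1: 01100100
Verification: 10011100 + 01100100 = 100000000; discarding the end carry (carry out of the top bit) leaves the 8-bit value 00000000, as required for x + (-x)



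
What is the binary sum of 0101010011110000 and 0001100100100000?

Add column by column from the right: bit + bit + carry-in; write the sum mod 2, carry 1 when the sum is 2 or 3.
carry:  0010001111000000
        0101010011110000
+       0001100100100000
------------------------
       00110111000010000
(the carry out of the leftmost column, 0, becomes the leading bit)
Decimal check:
  0101010011110000 = 16384 + 4096 + 1024 + 128 + 64 + 32 + 16 = 21744
  0001100100100000 = 4096 + 2048 + 256 + 32 = 6432
  21744 + 6432 = 28176, and 00110111000010000 = 16384 + 8192 + 2048 + 1024 + 512 + 16 = 28176 ✓



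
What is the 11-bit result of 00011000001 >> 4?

Original: 00011000001 (decimal 193)
Shift right by 4 positions
Drop the 4 low bits; fill with zeros on the left
Result: 00000001100 (decimal 12)
Equivalent: 193 >> 4 = 193 ÷ 2^4 = 12



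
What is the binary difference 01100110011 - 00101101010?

Method 1 - Direct subtraction (column by column from the right: bit − bit − borrow-in; if negative, add 2 and borrow 1 from the next column):
borrow: 01110010000
        01100110011
-       00101101010
-------------------
        00111001001

Method 2 - Add two's complement:
Two's complement of 00101101010: invert → 11010010101, add 1 → 11010010110
  01100110011
+ 11010010110
-------------
 100111001001  (end carry out of the top bit = 1)
Discarding the end carry: 00111001001
Decimal check:
  01100110011 = 512 + 256 + 32 + 16 + 2 + 1 = 819
  00101101010 = 256 + 64 + 32 + 8 + 2 = 362
  819 - 362 = 457, and 00111001001 = 256 + 128 + 64 + 8 + 1 = 457 ✓



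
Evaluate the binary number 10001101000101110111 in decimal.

Sum of powers of 2 for each 1-bit:
2^0 + 2^1 + 2^2 + 2^4 + 2^5 + 2^6 + 2^8 + 2^12 + 2^14 + 2^15 + 2^19
= 1 + 2 + 4 + 16 + 32 + 64 + 256 + 4096 + 16384 + 32768 + 524288
= 577911



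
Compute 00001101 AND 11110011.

AND: 1 only when both bits are 1
  00001101
& 11110011
----------
  00000001
Decimal: 13 & 243 = 1



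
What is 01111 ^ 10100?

XOR: 1 when bits differ
  01111
^ 10100
-------
  11011
Decimal: 15 ^ 20 = 27



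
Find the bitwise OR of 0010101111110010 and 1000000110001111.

OR: 1 when either bit is 1
  0010101111110010
| 1000000110001111
------------------
  1010101111111111
Decimal: 11250 | 33167 = 44031



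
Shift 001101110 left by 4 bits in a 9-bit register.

Original: 001101110 (decimal 110)
Shift left by 4 positions
Append 4 zeros on the right and drop the 4 high bits that overflow the 9-bit width
Result: 011100000 (decimal 224)
Equivalent: 110 << 4 = 110 × 2^4 = 1760, truncated to 9 bits = 224



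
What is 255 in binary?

Using repeated division by 2:
255 ÷ 2 = 127 remainder 1
127 ÷ 2 = 63 remainder 1
63 ÷ 2 = 31 remainder 1
31 ÷ 2 = 15 remainder 1
15 ÷ 2 = 7 remainder 1
7 ÷ 2 = 3 remainder 1
3 ÷ 2 = 1 remainder 1
1 ÷ 2 = 0 remainder 1
Reading remainders bottom to top: 11111111



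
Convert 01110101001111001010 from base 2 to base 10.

Sum of powers of 2 for each 1-bit:
2^1 + 2^3 + 2^6 + 2^7 + 2^8 + 2^9 + 2^12 + 2^14 + 2^16 + 2^17 + 2^18
= 2 + 8 + 64 + 128 + 256 + 512 + 4096 + 16384 + 65536 + 131072 + 262144
= 480202



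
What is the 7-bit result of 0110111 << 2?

Original: 0110111 (decimal 55)
Shift left by 2 positions
Append 2 zeros on the right and drop the 2 high bits that overflow the 7-bit width
Result: 1011100 (decimal 92)
Equivalent: 55 << 2 = 55 × 2^2 = 220, truncated to 7 bits = 92

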